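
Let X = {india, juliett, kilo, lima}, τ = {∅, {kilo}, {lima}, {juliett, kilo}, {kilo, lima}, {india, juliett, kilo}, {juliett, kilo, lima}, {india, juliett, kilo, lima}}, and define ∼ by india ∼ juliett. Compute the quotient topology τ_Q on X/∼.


X/∼ = {[india=juliett], [kilo], [lima]}; |τ_Q| = 6.

Equivalence classes: [india=juliett], [kilo], [lima].
Quotient map π: X → X/∼ sends india ↦ [india=juliett], juliett ↦ [india=juliett], kilo ↦ [kilo], lima ↦ [lima].
For each subset V ⊆ X/∼, compute π^{-1}(V) ⊆ X and check whether π^{-1}(V) ∈ τ. V is open in τ_Q iff π^{-1}(V) ∈ τ.
  V = {}: π^{-1}(V) = ∅ ∈ τ ✓.
  V = {[india=juliett]}: π^{-1}(V) = {india, juliett} ∉ τ ✗.
  V = {[kilo]}: π^{-1}(V) = {kilo} ∈ τ ✓.
  V = {[india=juliett], [kilo]}: π^{-1}(V) = {india, juliett, kilo} ∈ τ ✓.
  V = {[lima]}: π^{-1}(V) = {lima} ∈ τ ✓.
  V = {[india=juliett], [lima]}: π^{-1}(V) = {india, juliett, lima} ∉ τ ✗.
  V = {[kilo], [lima]}: π^{-1}(V) = {kilo, lima} ∈ τ ✓.
  V = {[india=juliett], [kilo], [lima]}: π^{-1}(V) = {india, juliett, kilo, lima} ∈ τ ✓.
Open sets in the quotient: τ_Q = {{}, {[kilo]}, {[india=juliett], [kilo]}, {[lima]}, {[kilo], [lima]}, {[india=juliett], [kilo], [lima]}} (6 elements).


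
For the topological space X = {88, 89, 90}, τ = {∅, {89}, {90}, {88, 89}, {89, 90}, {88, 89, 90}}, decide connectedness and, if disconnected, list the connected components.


(X, τ) is disconnected; components = [{90}, {88, 89}].

Find clopen sets (U ∈ τ with X ∖ U ∈ τ):
  U = ∅, X ∖ U = {88, 89, 90} — both open, so U is clopen.
  U = {90}, X ∖ U = {88, 89} — both open, so U is clopen.
  U = {88, 89}, X ∖ U = {90} — both open, so U is clopen.
  U = {88, 89, 90}, X ∖ U = ∅ — both open, so U is clopen.
Nontrivial clopen(s) exist: e.g. {90}. So (X, τ) is disconnected.
Compute connected components by grouping points that agree on all clopens:
  component: {90}
  component: {88, 89}


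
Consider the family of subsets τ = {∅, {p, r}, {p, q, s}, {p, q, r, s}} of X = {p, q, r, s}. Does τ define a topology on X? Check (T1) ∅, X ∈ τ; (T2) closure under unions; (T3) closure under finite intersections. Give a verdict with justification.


τ is NOT a topology on X.

Axiom (T1): ∅ ∈ τ? Yes; X ∈ τ? Yes.
Axiom (T2/T3): check pairwise unions and intersections of members of τ.
Counterexample for (T3): {p, r} ∩ {p, q, s} = {p} ∉ τ. Therefore τ is NOT a topology.


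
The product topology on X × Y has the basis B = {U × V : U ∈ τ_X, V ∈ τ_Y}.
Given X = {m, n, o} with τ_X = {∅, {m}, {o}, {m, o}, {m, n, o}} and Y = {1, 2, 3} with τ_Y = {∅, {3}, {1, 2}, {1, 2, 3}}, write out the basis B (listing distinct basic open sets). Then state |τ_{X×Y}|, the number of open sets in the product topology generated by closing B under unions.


Basis B = {∅ × ∅, {m} × {3}, {o} × {3}, {m} × {1, 2}, {m, o} × {3}, {o} × {1, 2}, {m} × {1, 2, 3}, {m, n, o} × {3}, {o} × {1, 2, 3}, {m, o} × {1, 2}, {m, o} × {1, 2, 3}, {m, n, o} × {1, 2}, {m, n, o} × {1, 2, 3}}; |τ_{X×Y}| = 25.

Enumerate products U × V with U ∈ τ_X, V ∈ τ_Y (deduplicated):
  ∅ × ∅ = {} (∅)
  {m} × {3} = {(m,3)}
  {o} × {3} = {(o,3)}
  {m} × {1, 2} = {(m,1), (m,2)}
  {m, o} × {3} = {(m,3), (o,3)}
  {o} × {1, 2} = {(o,1), (o,2)}
  {m} × {1, 2, 3} = {(m,1), (m,2), (m,3)}
  {m, n, o} × {3} = {(m,3), (n,3), (o,3)}
  {o} × {1, 2, 3} = {(o,1), (o,2), (o,3)}
  {m, o} × {1, 2} = {(m,1), (m,2), (o,1), (o,2)}
  {m, o} × {1, 2, 3} = {(m,1), (m,2), (m,3), (o,1), (o,2), (o,3)}
  {m, n, o} × {1, 2} = {(m,1), (m,2), (n,1), (n,2), (o,1), (o,2)}
  {m, n, o} × {1, 2, 3} = {(m,1), (m,2), (m,3), (n,1), (n,2), (n,3), (o,1), (o,2), (o,3)}
These 13 distinct sets form the basis B.
Close under arbitrary unions to get τ_{X×Y}; counting gives |τ_{X×Y}| = 25.


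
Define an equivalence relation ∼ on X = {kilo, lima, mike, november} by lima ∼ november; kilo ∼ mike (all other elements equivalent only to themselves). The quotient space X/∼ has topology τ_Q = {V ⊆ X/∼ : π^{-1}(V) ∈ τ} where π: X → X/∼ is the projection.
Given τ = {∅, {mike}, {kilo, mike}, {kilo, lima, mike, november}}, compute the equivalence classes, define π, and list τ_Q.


X/∼ = {[kilo=mike], [lima=november]}; |τ_Q| = 3.

Equivalence classes: [kilo=mike], [lima=november].
Quotient map π: X → X/∼ sends kilo ↦ [kilo=mike], lima ↦ [lima=november], mike ↦ [kilo=mike], november ↦ [lima=november].
For each subset V ⊆ X/∼, compute π^{-1}(V) ⊆ X and check whether π^{-1}(V) ∈ τ. V is open in τ_Q iff π^{-1}(V) ∈ τ.
  V = {}: π^{-1}(V) = ∅ ∈ τ ✓.
  V = {[kilo=mike]}: π^{-1}(V) = {kilo, mike} ∈ τ ✓.
  V = {[lima=november]}: π^{-1}(V) = {lima, november} ∉ τ ✗.
  V = {[kilo=mike], [lima=november]}: π^{-1}(V) = {kilo, lima, mike, november} ∈ τ ✓.
Open sets in the quotient: τ_Q = {{}, {[kilo=mike]}, {[kilo=mike], [lima=november]}} (3 elements).


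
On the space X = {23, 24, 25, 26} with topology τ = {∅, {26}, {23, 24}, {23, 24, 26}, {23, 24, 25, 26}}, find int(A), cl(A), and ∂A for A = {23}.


int(A) = ∅, cl(A) = {23, 24, 25}, ∂A = {23, 24, 25}.

Closed sets in (X, τ) are complements of opens:
  closed(X, τ) = {∅, {25}, {25, 26}, {23, 24, 25}, {23, 24, 25, 26}}.
int(A) = ⋃ {U ∈ τ : U ⊆ A}. Opens contained in A: ∅.
Taking the union of these: int(A) = ∅.
cl(A) = ⋂ {C closed : A ⊆ C}. Closed sets containing A: {23, 24, 25}, {23, 24, 25, 26}.
Intersecting these: cl(A) = {23, 24, 25}.
∂A = cl(A) ∖ int(A) = {23, 24, 25} ∖ ∅ = {23, 24, 25}.


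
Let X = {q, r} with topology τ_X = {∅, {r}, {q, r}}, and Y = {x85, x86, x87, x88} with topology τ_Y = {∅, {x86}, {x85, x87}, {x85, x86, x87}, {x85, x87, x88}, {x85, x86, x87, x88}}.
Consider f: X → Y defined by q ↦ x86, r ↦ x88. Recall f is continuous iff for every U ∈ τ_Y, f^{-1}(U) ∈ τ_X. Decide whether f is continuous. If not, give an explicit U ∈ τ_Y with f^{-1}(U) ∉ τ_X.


f is NOT continuous.

Compute f^{-1}(U) for each U ∈ τ_Y:
  U = ∅: f^{-1}(U) = ∅ ∈ τ_X ✓.
  U = {x86}: f^{-1}(U) = {q} ∉ τ_X ✗.
  U = {x85, x87}: f^{-1}(U) = ∅ ∈ τ_X ✓.
  U = {x85, x86, x87}: f^{-1}(U) = {q} ∉ τ_X ✗.
  U = {x85, x87, x88}: f^{-1}(U) = {r} ∈ τ_X ✓.
  U = {x85, x86, x87, x88}: f^{-1}(U) = {q, r} ∈ τ_X ✓.
Found U = {x86} with f^{-1}(U) = {q} not in τ_X. Therefore f is NOT continuous.


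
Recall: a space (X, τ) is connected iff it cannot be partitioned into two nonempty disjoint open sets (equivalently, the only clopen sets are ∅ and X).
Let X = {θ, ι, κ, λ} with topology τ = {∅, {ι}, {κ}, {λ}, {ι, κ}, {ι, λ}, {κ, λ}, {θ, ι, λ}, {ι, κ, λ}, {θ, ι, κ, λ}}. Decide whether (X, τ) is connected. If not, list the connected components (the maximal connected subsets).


(X, τ) is disconnected; components = [{κ}, {θ, ι, λ}].

Find clopen sets (U ∈ τ with X ∖ U ∈ τ):
  U = ∅, X ∖ U = {θ, ι, κ, λ} — both open, so U is clopen.
  U = {κ}, X ∖ U = {θ, ι, λ} — both open, so U is clopen.
  U = {θ, ι, λ}, X ∖ U = {κ} — both open, so U is clopen.
  U = {θ, ι, κ, λ}, X ∖ U = ∅ — both open, so U is clopen.
Nontrivial clopen(s) exist: e.g. {θ, ι, λ}. So (X, τ) is disconnected.
Compute connected components by grouping points that agree on all clopens:
  component: {κ}
  component: {θ, ι, λ}


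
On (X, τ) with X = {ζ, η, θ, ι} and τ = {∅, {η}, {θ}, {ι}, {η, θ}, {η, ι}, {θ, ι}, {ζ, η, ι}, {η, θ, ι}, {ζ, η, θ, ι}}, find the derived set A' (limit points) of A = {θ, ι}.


A' = {ζ}

For each x ∈ X, list the open sets U ∈ τ with x ∈ U, then check whether U ∩ (A ∖ {x}) ≠ ∅ for every such U.
  x = ζ: opens ∋ x are {ζ, η, ι}, {ζ, η, θ, ι}; each meets A ∖ {ζ}, so x IS a limit point.
  x = η: open {η} ∋ x has {η} ∩ (A ∖ {η}) = ∅, so x is NOT a limit point.
  x = θ: open {θ} ∋ x has {θ} ∩ (A ∖ {θ}) = ∅, so x is NOT a limit point.
  x = ι: open {ι} ∋ x has {ι} ∩ (A ∖ {ι}) = ∅, so x is NOT a limit point.
Collecting: A' = {ζ}.


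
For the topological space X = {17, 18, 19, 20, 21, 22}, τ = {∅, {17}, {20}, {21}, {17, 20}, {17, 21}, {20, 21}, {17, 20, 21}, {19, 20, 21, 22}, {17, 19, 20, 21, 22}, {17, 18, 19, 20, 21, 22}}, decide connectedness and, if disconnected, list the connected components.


(X, τ) is connected.

Find clopen sets (U ∈ τ with X ∖ U ∈ τ):
  U = ∅, X ∖ U = {17, 18, 19, 20, 21, 22} — both open, so U is clopen.
  U = {17, 18, 19, 20, 21, 22}, X ∖ U = ∅ — both open, so U is clopen.
Only trivial clopens (∅ and X) exist, so (X, τ) is connected.
Compute connected components by grouping points that agree on all clopens:
  component: {17, 18, 19, 20, 21, 22}


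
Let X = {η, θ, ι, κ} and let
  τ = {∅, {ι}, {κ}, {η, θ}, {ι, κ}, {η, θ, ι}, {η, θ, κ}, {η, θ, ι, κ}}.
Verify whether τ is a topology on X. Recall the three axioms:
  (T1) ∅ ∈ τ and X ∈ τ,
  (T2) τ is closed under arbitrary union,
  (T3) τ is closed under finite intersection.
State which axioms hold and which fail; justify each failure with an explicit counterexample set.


τ IS a topology on X.

Axiom (T1): ∅ ∈ τ? Yes; X ∈ τ? Yes.
Axiom (T2/T3): check pairwise unions and intersections of members of τ.
All pairwise intersections and unions checked — each lies in τ. Therefore τ satisfies (T1), (T2), (T3): it IS a topology on X.


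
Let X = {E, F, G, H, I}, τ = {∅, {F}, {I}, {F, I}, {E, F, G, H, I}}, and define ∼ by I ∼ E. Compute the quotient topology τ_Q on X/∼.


X/∼ = {[E=I], [F], [G], [H]}; |τ_Q| = 3.

Equivalence classes: [E=I], [F], [G], [H].
Quotient map π: X → X/∼ sends E ↦ [E=I], F ↦ [F], G ↦ [G], H ↦ [H], I ↦ [E=I].
For each subset V ⊆ X/∼, compute π^{-1}(V) ⊆ X and check whether π^{-1}(V) ∈ τ. V is open in τ_Q iff π^{-1}(V) ∈ τ.
  V = {}: π^{-1}(V) = ∅ ∈ τ ✓.
  V = {[E=I]}: π^{-1}(V) = {E, I} ∉ τ ✗.
  V = {[F]}: π^{-1}(V) = {F} ∈ τ ✓.
  V = {[E=I], [F]}: π^{-1}(V) = {E, F, I} ∉ τ ✗.
  V = {[G]}: π^{-1}(V) = {G} ∉ τ ✗.
  V = {[E=I], [G]}: π^{-1}(V) = {E, G, I} ∉ τ ✗.
  V = {[F], [G]}: π^{-1}(V) = {F, G} ∉ τ ✗.
  V = {[E=I], [F], [G]}: π^{-1}(V) = {E, F, G, I} ∉ τ ✗.
  V = {[H]}: π^{-1}(V) = {H} ∉ τ ✗.
  V = {[E=I], [H]}: π^{-1}(V) = {E, H, I} ∉ τ ✗.
  V = {[F], [H]}: π^{-1}(V) = {F, H} ∉ τ ✗.
  V = {[E=I], [F], [H]}: π^{-1}(V) = {E, F, H, I} ∉ τ ✗.
  V = {[G], [H]}: π^{-1}(V) = {G, H} ∉ τ ✗.
  V = {[E=I], [G], [H]}: π^{-1}(V) = {E, G, H, I} ∉ τ ✗.
  V = {[F], [G], [H]}: π^{-1}(V) = {F, G, H} ∉ τ ✗.
  V = {[E=I], [F], [G], [H]}: π^{-1}(V) = {E, F, G, H, I} ∈ τ ✓.
Open sets in the quotient: τ_Q = {{}, {[F]}, {[E=I], [F], [G], [H]}} (3 elements).


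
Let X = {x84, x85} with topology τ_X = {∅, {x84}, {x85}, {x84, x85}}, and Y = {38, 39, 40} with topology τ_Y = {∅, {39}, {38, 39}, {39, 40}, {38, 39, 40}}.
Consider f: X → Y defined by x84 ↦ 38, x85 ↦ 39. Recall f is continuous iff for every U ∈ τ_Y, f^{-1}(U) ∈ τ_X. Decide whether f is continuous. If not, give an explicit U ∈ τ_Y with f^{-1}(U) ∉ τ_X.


f IS continuous.

Compute f^{-1}(U) for each U ∈ τ_Y:
  U = ∅: f^{-1}(U) = ∅ ∈ τ_X ✓.
  U = {39}: f^{-1}(U) = {x85} ∈ τ_X ✓.
  U = {38, 39}: f^{-1}(U) = {x84, x85} ∈ τ_X ✓.
  U = {39, 40}: f^{-1}(U) = {x85} ∈ τ_X ✓.
  U = {38, 39, 40}: f^{-1}(U) = {x84, x85} ∈ τ_X ✓.
Every preimage lies in τ_X, so f IS continuous.


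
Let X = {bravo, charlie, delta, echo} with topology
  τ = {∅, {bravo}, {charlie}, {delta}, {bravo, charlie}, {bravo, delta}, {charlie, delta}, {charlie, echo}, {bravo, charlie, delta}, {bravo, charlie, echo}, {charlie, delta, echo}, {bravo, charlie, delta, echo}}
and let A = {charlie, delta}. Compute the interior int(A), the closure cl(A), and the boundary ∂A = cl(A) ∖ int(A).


int(A) = {charlie, delta}, cl(A) = {charlie, delta, echo}, ∂A = {echo}.

Closed sets in (X, τ) are complements of opens:
  closed(X, τ) = {∅, {bravo}, {delta}, {echo}, {bravo, delta}, {bravo, echo}, {charlie, echo}, {delta, echo}, {bravo, charlie, echo}, {bravo, delta, echo}, {charlie, delta, echo}, {bravo, charlie, delta, echo}}.
int(A) = ⋃ {U ∈ τ : U ⊆ A}. Opens contained in A: ∅, {charlie}, {delta}, {charlie, delta}.
Taking the union of these: int(A) = {charlie, delta}.
cl(A) = ⋂ {C closed : A ⊆ C}. Closed sets containing A: {charlie, delta, echo}, {bravo, charlie, delta, echo}.
Intersecting these: cl(A) = {charlie, delta, echo}.
∂A = cl(A) ∖ int(A) = {charlie, delta, echo} ∖ {charlie, delta} = {echo}.


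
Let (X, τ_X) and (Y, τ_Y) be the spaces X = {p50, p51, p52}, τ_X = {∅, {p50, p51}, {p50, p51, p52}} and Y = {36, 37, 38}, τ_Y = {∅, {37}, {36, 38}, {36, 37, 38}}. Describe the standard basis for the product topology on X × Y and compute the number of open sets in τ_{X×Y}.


Basis B = {∅ × ∅, {p50, p51} × {37}, {p50, p51, p52} × {37}, {p50, p51} × {36, 38}, {p50, p51} × {36, 37, 38}, {p50, p51, p52} × {36, 38}, {p50, p51, p52} × {36, 37, 38}}; |τ_{X×Y}| = 9.

Enumerate products U × V with U ∈ τ_X, V ∈ τ_Y (deduplicated):
  ∅ × ∅ = {} (∅)
  {p50, p51} × {37} = {(p50,37), (p51,37)}
  {p50, p51, p52} × {37} = {(p50,37), (p51,37), (p52,37)}
  {p50, p51} × {36, 38} = {(p50,36), (p50,38), (p51,36), (p51,38)}
  {p50, p51} × {36, 37, 38} = {(p50,36), (p50,37), (p50,38), (p51,36), (p51,37), (p51,38)}
  {p50, p51, p52} × {36, 38} = {(p50,36), (p50,38), (p51,36), (p51,38), (p52,36), (p52,38)}
  {p50, p51, p52} × {36, 37, 38} = {(p50,36), (p50,37), (p50,38), (p51,36), (p51,37), (p51,38), (p52,36), (p52,37), (p52,38)}
These 7 distinct sets form the basis B.
Close under arbitrary unions to get τ_{X×Y}; counting gives |τ_{X×Y}| = 9.


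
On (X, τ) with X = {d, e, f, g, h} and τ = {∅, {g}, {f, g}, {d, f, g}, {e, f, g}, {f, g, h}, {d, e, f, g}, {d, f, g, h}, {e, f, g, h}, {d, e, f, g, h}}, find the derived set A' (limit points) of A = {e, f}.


A' = {d, e, h}

For each x ∈ X, list the open sets U ∈ τ with x ∈ U, then check whether U ∩ (A ∖ {x}) ≠ ∅ for every such U.
  x = d: opens ∋ x are {d, f, g}, {d, e, f, g}, {d, f, g, h}, {d, e, f, g, h}; each meets A ∖ {d}, so x IS a limit point.
  x = e: opens ∋ x are {e, f, g}, {d, e, f, g}, {e, f, g, h}, {d, e, f, g, h}; each meets A ∖ {e}, so x IS a limit point.
  x = f: open {f, g} ∋ x has {f, g} ∩ (A ∖ {f}) = ∅, so x is NOT a limit point.
  x = g: open {g} ∋ x has {g} ∩ (A ∖ {g}) = ∅, so x is NOT a limit point.
  x = h: opens ∋ x are {f, g, h}, {d, f, g, h}, {e, f, g, h}, {d, e, f, g, h}; each meets A ∖ {h}, so x IS a limit point.
Collecting: A' = {d, e, h}.


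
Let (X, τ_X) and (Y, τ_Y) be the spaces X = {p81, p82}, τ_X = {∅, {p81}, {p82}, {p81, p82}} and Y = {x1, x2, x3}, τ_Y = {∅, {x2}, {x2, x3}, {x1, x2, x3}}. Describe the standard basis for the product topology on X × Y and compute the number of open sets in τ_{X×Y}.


Basis B = {∅ × ∅, {p81} × {x2}, {p82} × {x2}, {p81} × {x2, x3}, {p81, p82} × {x2}, {p82} × {x2, x3}, {p81} × {x1, x2, x3}, {p82} × {x1, x2, x3}, {p81, p82} × {x2, x3}, {p81, p82} × {x1, x2, x3}}; |τ_{X×Y}| = 16.

Enumerate products U × V with U ∈ τ_X, V ∈ τ_Y (deduplicated):
  ∅ × ∅ = {} (∅)
  {p81} × {x2} = {(p81,x2)}
  {p82} × {x2} = {(p82,x2)}
  {p81} × {x2, x3} = {(p81,x2), (p81,x3)}
  {p81, p82} × {x2} = {(p81,x2), (p82,x2)}
  {p82} × {x2, x3} = {(p82,x2), (p82,x3)}
  {p81} × {x1, x2, x3} = {(p81,x1), (p81,x2), (p81,x3)}
  {p82} × {x1, x2, x3} = {(p82,x1), (p82,x2), (p82,x3)}
  {p81, p82} × {x2, x3} = {(p81,x2), (p81,x3), (p82,x2), (p82,x3)}
  {p81, p82} × {x1, x2, x3} = {(p81,x1), (p81,x2), (p81,x3), (p82,x1), (p82,x2), (p82,x3)}
These 10 distinct sets form the basis B.
Close under arbitrary unions to get τ_{X×Y}; counting gives |τ_{X×Y}| = 16.


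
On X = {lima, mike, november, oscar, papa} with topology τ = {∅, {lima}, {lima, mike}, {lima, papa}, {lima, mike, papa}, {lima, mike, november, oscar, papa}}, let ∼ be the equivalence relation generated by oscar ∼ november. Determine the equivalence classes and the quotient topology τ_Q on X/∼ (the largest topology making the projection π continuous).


X/∼ = {[lima], [mike], [november=oscar], [papa]}; |τ_Q| = 6.

Equivalence classes: [lima], [mike], [november=oscar], [papa].
Quotient map π: X → X/∼ sends lima ↦ [lima], mike ↦ [mike], november ↦ [november=oscar], oscar ↦ [november=oscar], papa ↦ [papa].
For each subset V ⊆ X/∼, compute π^{-1}(V) ⊆ X and check whether π^{-1}(V) ∈ τ. V is open in τ_Q iff π^{-1}(V) ∈ τ.
  V = {}: π^{-1}(V) = ∅ ∈ τ ✓.
  V = {[lima]}: π^{-1}(V) = {lima} ∈ τ ✓.
  V = {[mike]}: π^{-1}(V) = {mike} ∉ τ ✗.
  V = {[lima], [mike]}: π^{-1}(V) = {lima, mike} ∈ τ ✓.
  V = {[november=oscar]}: π^{-1}(V) = {november, oscar} ∉ τ ✗.
  V = {[lima], [november=oscar]}: π^{-1}(V) = {lima, november, oscar} ∉ τ ✗.
  V = {[mike], [november=oscar]}: π^{-1}(V) = {mike, november, oscar} ∉ τ ✗.
  V = {[lima], [mike], [november=oscar]}: π^{-1}(V) = {lima, mike, november, oscar} ∉ τ ✗.
  V = {[papa]}: π^{-1}(V) = {papa} ∉ τ ✗.
  V = {[lima], [papa]}: π^{-1}(V) = {lima, papa} ∈ τ ✓.
  V = {[mike], [papa]}: π^{-1}(V) = {mike, papa} ∉ τ ✗.
  V = {[lima], [mike], [papa]}: π^{-1}(V) = {lima, mike, papa} ∈ τ ✓.
  V = {[november=oscar], [papa]}: π^{-1}(V) = {november, oscar, papa} ∉ τ ✗.
  V = {[lima], [november=oscar], [papa]}: π^{-1}(V) = {lima, november, oscar, papa} ∉ τ ✗.
  V = {[mike], [november=oscar], [papa]}: π^{-1}(V) = {mike, november, oscar, papa} ∉ τ ✗.
  V = {[lima], [mike], [november=oscar], [papa]}: π^{-1}(V) = {lima, mike, november, oscar, papa} ∈ τ ✓.
Open sets in the quotient: τ_Q = {{}, {[lima]}, {[lima], [mike]}, {[lima], [papa]}, {[lima], [mike], [papa]}, {[lima], [mike], [november=oscar], [papa]}} (6 elements).


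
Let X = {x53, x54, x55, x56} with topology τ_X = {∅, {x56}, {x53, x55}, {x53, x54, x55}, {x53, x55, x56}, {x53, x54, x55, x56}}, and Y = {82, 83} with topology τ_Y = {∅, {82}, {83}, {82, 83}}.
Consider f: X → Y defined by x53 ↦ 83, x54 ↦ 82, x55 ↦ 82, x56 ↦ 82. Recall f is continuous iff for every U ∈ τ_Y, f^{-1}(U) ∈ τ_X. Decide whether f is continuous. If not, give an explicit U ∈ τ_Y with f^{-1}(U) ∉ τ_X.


f is NOT continuous.

Compute f^{-1}(U) for each U ∈ τ_Y:
  U = ∅: f^{-1}(U) = ∅ ∈ τ_X ✓.
  U = {82}: f^{-1}(U) = {x54, x55, x56} ∉ τ_X ✗.
  U = {83}: f^{-1}(U) = {x53} ∉ τ_X ✗.
  U = {82, 83}: f^{-1}(U) = {x53, x54, x55, x56} ∈ τ_X ✓.
Found U = {82} with f^{-1}(U) = {x54, x55, x56} not in τ_X. Therefore f is NOT continuous.


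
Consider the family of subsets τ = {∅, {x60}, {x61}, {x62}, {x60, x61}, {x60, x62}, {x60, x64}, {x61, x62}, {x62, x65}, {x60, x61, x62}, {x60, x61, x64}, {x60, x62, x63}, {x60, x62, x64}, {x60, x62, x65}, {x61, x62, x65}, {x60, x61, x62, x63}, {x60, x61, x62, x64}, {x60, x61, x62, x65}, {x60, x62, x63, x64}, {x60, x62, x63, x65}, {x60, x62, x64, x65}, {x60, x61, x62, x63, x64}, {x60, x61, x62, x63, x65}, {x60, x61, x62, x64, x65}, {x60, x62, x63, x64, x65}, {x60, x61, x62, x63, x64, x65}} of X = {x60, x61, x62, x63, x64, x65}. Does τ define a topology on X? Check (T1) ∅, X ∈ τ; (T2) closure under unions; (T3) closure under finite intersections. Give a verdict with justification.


τ IS a topology on X.

Axiom (T1): ∅ ∈ τ? Yes; X ∈ τ? Yes.
Axiom (T2/T3): check pairwise unions and intersections of members of τ.
All pairwise intersections and unions checked — each lies in τ. Therefore τ satisfies (T1), (T2), (T3): it IS a topology on X.


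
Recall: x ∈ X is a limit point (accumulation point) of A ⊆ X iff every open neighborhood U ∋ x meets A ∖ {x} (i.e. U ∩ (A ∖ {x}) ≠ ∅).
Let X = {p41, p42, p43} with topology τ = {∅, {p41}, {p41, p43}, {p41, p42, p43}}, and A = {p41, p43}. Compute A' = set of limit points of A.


A' = {p42, p43}

For each x ∈ X, list the open sets U ∈ τ with x ∈ U, then check whether U ∩ (A ∖ {x}) ≠ ∅ for every such U.
  x = p41: open {p41} ∋ x has {p41} ∩ (A ∖ {p41}) = ∅, so x is NOT a limit point.
  x = p42: opens ∋ x are {p41, p42, p43}; each meets A ∖ {p42}, so x IS a limit point.
  x = p43: opens ∋ x are {p41, p43}, {p41, p42, p43}; each meets A ∖ {p43}, so x IS a limit point.
Collecting: A' = {p42, p43}.


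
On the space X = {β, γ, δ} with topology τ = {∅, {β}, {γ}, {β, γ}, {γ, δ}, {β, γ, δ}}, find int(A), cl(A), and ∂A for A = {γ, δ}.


int(A) = {γ, δ}, cl(A) = {γ, δ}, ∂A = ∅.

Closed sets in (X, τ) are complements of opens:
  closed(X, τ) = {∅, {β}, {δ}, {β, δ}, {γ, δ}, {β, γ, δ}}.
int(A) = ⋃ {U ∈ τ : U ⊆ A}. Opens contained in A: ∅, {γ}, {γ, δ}.
Taking the union of these: int(A) = {γ, δ}.
cl(A) = ⋂ {C closed : A ⊆ C}. Closed sets containing A: {γ, δ}, {β, γ, δ}.
Intersecting these: cl(A) = {γ, δ}.
∂A = cl(A) ∖ int(A) = {γ, δ} ∖ {γ, δ} = ∅.


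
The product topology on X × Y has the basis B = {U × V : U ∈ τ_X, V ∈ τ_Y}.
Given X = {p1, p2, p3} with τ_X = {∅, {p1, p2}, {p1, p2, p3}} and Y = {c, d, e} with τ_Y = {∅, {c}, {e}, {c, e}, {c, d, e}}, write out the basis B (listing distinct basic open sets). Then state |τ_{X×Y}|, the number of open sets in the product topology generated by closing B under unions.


Basis B = {∅ × ∅, {p1, p2} × {c}, {p1, p2} × {e}, {p1, p2, p3} × {c}, {p1, p2, p3} × {e}, {p1, p2} × {c, e}, {p1, p2} × {c, d, e}, {p1, p2, p3} × {c, e}, {p1, p2, p3} × {c, d, e}}; |τ_{X×Y}| = 14.

Enumerate products U × V with U ∈ τ_X, V ∈ τ_Y (deduplicated):
  ∅ × ∅ = {} (∅)
  {p1, p2} × {c} = {(p1,c), (p2,c)}
  {p1, p2} × {e} = {(p1,e), (p2,e)}
  {p1, p2, p3} × {c} = {(p1,c), (p2,c), (p3,c)}
  {p1, p2, p3} × {e} = {(p1,e), (p2,e), (p3,e)}
  {p1, p2} × {c, e} = {(p1,c), (p1,e), (p2,c), (p2,e)}
  {p1, p2} × {c, d, e} = {(p1,c), (p1,d), (p1,e), (p2,c), (p2,d), (p2,e)}
  {p1, p2, p3} × {c, e} = {(p1,c), (p1,e), (p2,c), (p2,e), (p3,c), (p3,e)}
  {p1, p2, p3} × {c, d, e} = {(p1,c), (p1,d), (p1,e), (p2,c), (p2,d), (p2,e), (p3,c), (p3,d), (p3,e)}
These 9 distinct sets form the basis B.
Close under arbitrary unions to get τ_{X×Y}; counting gives |τ_{X×Y}| = 14.


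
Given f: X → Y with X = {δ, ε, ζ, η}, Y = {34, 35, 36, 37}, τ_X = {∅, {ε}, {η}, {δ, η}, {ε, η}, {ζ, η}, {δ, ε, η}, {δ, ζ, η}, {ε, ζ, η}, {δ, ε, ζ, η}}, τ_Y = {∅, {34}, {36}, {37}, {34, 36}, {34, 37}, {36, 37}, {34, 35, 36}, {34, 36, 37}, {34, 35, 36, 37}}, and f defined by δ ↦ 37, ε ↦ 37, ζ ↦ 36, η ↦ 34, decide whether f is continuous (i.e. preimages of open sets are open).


f is NOT continuous.

Compute f^{-1}(U) for each U ∈ τ_Y:
  U = ∅: f^{-1}(U) = ∅ ∈ τ_X ✓.
  U = {34}: f^{-1}(U) = {η} ∈ τ_X ✓.
  U = {36}: f^{-1}(U) = {ζ} ∉ τ_X ✗.
  U = {37}: f^{-1}(U) = {δ, ε} ∉ τ_X ✗.
  U = {34, 36}: f^{-1}(U) = {ζ, η} ∈ τ_X ✓.
  U = {34, 37}: f^{-1}(U) = {δ, ε, η} ∈ τ_X ✓.
  U = {36, 37}: f^{-1}(U) = {δ, ε, ζ} ∉ τ_X ✗.
  U = {34, 35, 36}: f^{-1}(U) = {ζ, η} ∈ τ_X ✓.
  U = {34, 36, 37}: f^{-1}(U) = {δ, ε, ζ, η} ∈ τ_X ✓.
  U = {34, 35, 36, 37}: f^{-1}(U) = {δ, ε, ζ, η} ∈ τ_X ✓.
Found U = {36} with f^{-1}(U) = {ζ} not in τ_X. Therefore f is NOT continuous.


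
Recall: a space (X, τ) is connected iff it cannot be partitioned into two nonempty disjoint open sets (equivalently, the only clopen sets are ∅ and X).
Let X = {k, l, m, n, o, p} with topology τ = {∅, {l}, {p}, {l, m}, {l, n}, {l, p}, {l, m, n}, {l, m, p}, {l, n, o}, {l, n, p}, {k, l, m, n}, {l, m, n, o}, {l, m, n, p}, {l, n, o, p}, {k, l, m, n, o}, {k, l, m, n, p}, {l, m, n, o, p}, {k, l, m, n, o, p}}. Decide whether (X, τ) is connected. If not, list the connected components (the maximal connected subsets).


(X, τ) is disconnected; components = [{p}, {k, l, m, n, o}].

Find clopen sets (U ∈ τ with X ∖ U ∈ τ):
  U = ∅, X ∖ U = {k, l, m, n, o, p} — both open, so U is clopen.
  U = {p}, X ∖ U = {k, l, m, n, o} — both open, so U is clopen.
  U = {k, l, m, n, o}, X ∖ U = {p} — both open, so U is clopen.
  U = {k, l, m, n, o, p}, X ∖ U = ∅ — both open, so U is clopen.
Nontrivial clopen(s) exist: e.g. {p}. So (X, τ) is disconnected.
Compute connected components by grouping points that agree on all clopens:
  component: {p}
  component: {k, l, m, n, o}


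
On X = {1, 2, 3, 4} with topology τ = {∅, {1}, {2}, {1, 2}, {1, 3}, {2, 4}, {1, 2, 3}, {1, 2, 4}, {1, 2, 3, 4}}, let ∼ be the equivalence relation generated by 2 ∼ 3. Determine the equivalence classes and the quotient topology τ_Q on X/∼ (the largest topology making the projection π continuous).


X/∼ = {[1], [2=3], [4]}; |τ_Q| = 4.

Equivalence classes: [1], [2=3], [4].
Quotient map π: X → X/∼ sends 1 ↦ [1], 2 ↦ [2=3], 3 ↦ [2=3], 4 ↦ [4].
For each subset V ⊆ X/∼, compute π^{-1}(V) ⊆ X and check whether π^{-1}(V) ∈ τ. V is open in τ_Q iff π^{-1}(V) ∈ τ.
  V = {}: π^{-1}(V) = ∅ ∈ τ ✓.
  V = {[1]}: π^{-1}(V) = {1} ∈ τ ✓.
  V = {[2=3]}: π^{-1}(V) = {2, 3} ∉ τ ✗.
  V = {[1], [2=3]}: π^{-1}(V) = {1, 2, 3} ∈ τ ✓.
  V = {[4]}: π^{-1}(V) = {4} ∉ τ ✗.
  V = {[1], [4]}: π^{-1}(V) = {1, 4} ∉ τ ✗.
  V = {[2=3], [4]}: π^{-1}(V) = {2, 3, 4} ∉ τ ✗.
  V = {[1], [2=3], [4]}: π^{-1}(V) = {1, 2, 3, 4} ∈ τ ✓.
Open sets in the quotient: τ_Q = {{}, {[1]}, {[1], [2=3]}, {[1], [2=3], [4]}} (4 elements).


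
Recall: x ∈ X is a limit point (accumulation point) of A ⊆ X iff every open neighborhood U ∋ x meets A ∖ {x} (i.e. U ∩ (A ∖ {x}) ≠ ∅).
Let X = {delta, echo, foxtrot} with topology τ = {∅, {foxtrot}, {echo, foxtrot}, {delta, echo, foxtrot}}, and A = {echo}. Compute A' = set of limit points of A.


A' = {delta}

For each x ∈ X, list the open sets U ∈ τ with x ∈ U, then check whether U ∩ (A ∖ {x}) ≠ ∅ for every such U.
  x = delta: opens ∋ x are {delta, echo, foxtrot}; each meets A ∖ {delta}, so x IS a limit point.
  x = echo: open {echo, foxtrot} ∋ x has {echo, foxtrot} ∩ (A ∖ {echo}) = ∅, so x is NOT a limit point.
  x = foxtrot: open {foxtrot} ∋ x has {foxtrot} ∩ (A ∖ {foxtrot}) = ∅, so x is NOT a limit point.
Collecting: A' = {delta}.


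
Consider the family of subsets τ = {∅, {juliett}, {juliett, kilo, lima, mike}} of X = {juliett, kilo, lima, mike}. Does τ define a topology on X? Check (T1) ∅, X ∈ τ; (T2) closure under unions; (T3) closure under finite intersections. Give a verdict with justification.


τ IS a topology on X.

Axiom (T1): ∅ ∈ τ? Yes; X ∈ τ? Yes.
Axiom (T2/T3): check pairwise unions and intersections of members of τ.
All pairwise intersections and unions checked — each lies in τ. Therefore τ satisfies (T1), (T2), (T3): it IS a topology on X.


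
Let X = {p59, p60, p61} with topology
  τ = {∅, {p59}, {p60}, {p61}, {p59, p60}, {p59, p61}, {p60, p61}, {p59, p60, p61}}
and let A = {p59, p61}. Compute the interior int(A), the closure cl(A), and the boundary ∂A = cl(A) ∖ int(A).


int(A) = {p59, p61}, cl(A) = {p59, p61}, ∂A = ∅.

Closed sets in (X, τ) are complements of opens:
  closed(X, τ) = {∅, {p59}, {p60}, {p61}, {p59, p60}, {p59, p61}, {p60, p61}, {p59, p60, p61}}.
int(A) = ⋃ {U ∈ τ : U ⊆ A}. Opens contained in A: ∅, {p59}, {p61}, {p59, p61}.
Taking the union of these: int(A) = {p59, p61}.
cl(A) = ⋂ {C closed : A ⊆ C}. Closed sets containing A: {p59, p61}, {p59, p60, p61}.
Intersecting these: cl(A) = {p59, p61}.
∂A = cl(A) ∖ int(A) = {p59, p61} ∖ {p59, p61} = ∅.


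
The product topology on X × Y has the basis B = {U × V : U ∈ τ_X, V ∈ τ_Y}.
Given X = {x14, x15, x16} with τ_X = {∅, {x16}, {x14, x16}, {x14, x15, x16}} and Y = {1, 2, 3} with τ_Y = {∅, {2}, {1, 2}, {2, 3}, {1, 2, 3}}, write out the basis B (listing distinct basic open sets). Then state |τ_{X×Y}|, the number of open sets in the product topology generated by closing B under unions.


Basis B = {∅ × ∅, {x16} × {2}, {x14, x16} × {2}, {x16} × {1, 2}, {x16} × {2, 3}, {x14, x15, x16} × {2}, {x16} × {1, 2, 3}, {x14, x16} × {1, 2}, {x14, x16} × {2, 3}, {x14, x16} × {1, 2, 3}, {x14, x15, x16} × {1, 2}, {x14, x15, x16} × {2, 3}, {x14, x15, x16} × {1, 2, 3}}; |τ_{X×Y}| = 30.

Enumerate products U × V with U ∈ τ_X, V ∈ τ_Y (deduplicated):
  ∅ × ∅ = {} (∅)
  {x16} × {2} = {(x16,2)}
  {x14, x16} × {2} = {(x14,2), (x16,2)}
  {x16} × {1, 2} = {(x16,1), (x16,2)}
  {x16} × {2, 3} = {(x16,2), (x16,3)}
  {x14, x15, x16} × {2} = {(x14,2), (x15,2), (x16,2)}
  {x16} × {1, 2, 3} = {(x16,1), (x16,2), (x16,3)}
  {x14, x16} × {1, 2} = {(x14,1), (x14,2), (x16,1), (x16,2)}
  {x14, x16} × {2, 3} = {(x14,2), (x14,3), (x16,2), (x16,3)}
  {x14, x16} × {1, 2, 3} = {(x14,1), (x14,2), (x14,3), (x16,1), (x16,2), (x16,3)}
  {x14, x15, x16} × {1, 2} = {(x14,1), (x14,2), (x15,1), (x15,2), (x16,1), (x16,2)}
  {x14, x15, x16} × {2, 3} = {(x14,2), (x14,3), (x15,2), (x15,3), (x16,2), (x16,3)}
  {x14, x15, x16} × {1, 2, 3} = {(x14,1), (x14,2), (x14,3), (x15,1), (x15,2), (x15,3), (x16,1), (x16,2), (x16,3)}
These 13 distinct sets form the basis B.
Close under arbitrary unions to get τ_{X×Y}; counting gives |τ_{X×Y}| = 30.


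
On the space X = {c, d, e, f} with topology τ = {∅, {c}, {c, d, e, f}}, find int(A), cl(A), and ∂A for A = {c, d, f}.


int(A) = {c}, cl(A) = {c, d, e, f}, ∂A = {d, e, f}.

Closed sets in (X, τ) are complements of opens:
  closed(X, τ) = {∅, {d, e, f}, {c, d, e, f}}.
int(A) = ⋃ {U ∈ τ : U ⊆ A}. Opens contained in A: ∅, {c}.
Taking the union of these: int(A) = {c}.
cl(A) = ⋂ {C closed : A ⊆ C}. Closed sets containing A: {c, d, e, f}.
Intersecting these: cl(A) = {c, d, e, f}.
∂A = cl(A) ∖ int(A) = {c, d, e, f} ∖ {c} = {d, e, f}.


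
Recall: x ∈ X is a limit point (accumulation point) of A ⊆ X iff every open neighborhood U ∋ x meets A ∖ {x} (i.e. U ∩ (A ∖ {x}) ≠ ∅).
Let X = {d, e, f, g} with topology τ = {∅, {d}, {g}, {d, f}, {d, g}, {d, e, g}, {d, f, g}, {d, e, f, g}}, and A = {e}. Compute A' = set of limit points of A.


A' = ∅

For each x ∈ X, list the open sets U ∈ τ with x ∈ U, then check whether U ∩ (A ∖ {x}) ≠ ∅ for every such U.
  x = d: open {d} ∋ x has {d} ∩ (A ∖ {d}) = ∅, so x is NOT a limit point.
  x = e: open {d, e, g} ∋ x has {d, e, g} ∩ (A ∖ {e}) = ∅, so x is NOT a limit point.
  x = f: open {d, f} ∋ x has {d, f} ∩ (A ∖ {f}) = ∅, so x is NOT a limit point.
  x = g: open {g} ∋ x has {g} ∩ (A ∖ {g}) = ∅, so x is NOT a limit point.
Collecting: A' = ∅.


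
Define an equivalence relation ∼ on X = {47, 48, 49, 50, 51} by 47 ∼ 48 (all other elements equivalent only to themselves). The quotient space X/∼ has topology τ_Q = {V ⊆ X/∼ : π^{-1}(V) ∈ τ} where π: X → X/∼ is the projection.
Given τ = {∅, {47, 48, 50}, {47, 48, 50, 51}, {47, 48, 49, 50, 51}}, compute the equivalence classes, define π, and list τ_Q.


X/∼ = {[47=48], [49], [50], [51]}; |τ_Q| = 4.

Equivalence classes: [47=48], [49], [50], [51].
Quotient map π: X → X/∼ sends 47 ↦ [47=48], 48 ↦ [47=48], 49 ↦ [49], 50 ↦ [50], 51 ↦ [51].
For each subset V ⊆ X/∼, compute π^{-1}(V) ⊆ X and check whether π^{-1}(V) ∈ τ. V is open in τ_Q iff π^{-1}(V) ∈ τ.
  V = {}: π^{-1}(V) = ∅ ∈ τ ✓.
  V = {[47=48]}: π^{-1}(V) = {47, 48} ∉ τ ✗.
  V = {[49]}: π^{-1}(V) = {49} ∉ τ ✗.
  V = {[47=48], [49]}: π^{-1}(V) = {47, 48, 49} ∉ τ ✗.
  V = {[50]}: π^{-1}(V) = {50} ∉ τ ✗.
  V = {[47=48], [50]}: π^{-1}(V) = {47, 48, 50} ∈ τ ✓.
  V = {[49], [50]}: π^{-1}(V) = {49, 50} ∉ τ ✗.
  V = {[47=48], [49], [50]}: π^{-1}(V) = {47, 48, 49, 50} ∉ τ ✗.
  V = {[51]}: π^{-1}(V) = {51} ∉ τ ✗.
  V = {[47=48], [51]}: π^{-1}(V) = {47, 48, 51} ∉ τ ✗.
  V = {[49], [51]}: π^{-1}(V) = {49, 51} ∉ τ ✗.
  V = {[47=48], [49], [51]}: π^{-1}(V) = {47, 48, 49, 51} ∉ τ ✗.
  V = {[50], [51]}: π^{-1}(V) = {50, 51} ∉ τ ✗.
  V = {[47=48], [50], [51]}: π^{-1}(V) = {47, 48, 50, 51} ∈ τ ✓.
  V = {[49], [50], [51]}: π^{-1}(V) = {49, 50, 51} ∉ τ ✗.
  V = {[47=48], [49], [50], [51]}: π^{-1}(V) = {47, 48, 49, 50, 51} ∈ τ ✓.
Open sets in the quotient: τ_Q = {{}, {[47=48], [50]}, {[47=48], [50], [51]}, {[47=48], [49], [50], [51]}} (4 elements).


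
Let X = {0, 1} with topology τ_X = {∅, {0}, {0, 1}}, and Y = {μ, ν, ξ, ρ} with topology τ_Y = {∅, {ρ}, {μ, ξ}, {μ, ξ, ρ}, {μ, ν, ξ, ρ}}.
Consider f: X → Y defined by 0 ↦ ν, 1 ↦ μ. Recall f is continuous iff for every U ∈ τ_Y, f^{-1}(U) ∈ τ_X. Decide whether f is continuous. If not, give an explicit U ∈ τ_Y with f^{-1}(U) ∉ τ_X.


f is NOT continuous.

Compute f^{-1}(U) for each U ∈ τ_Y:
  U = ∅: f^{-1}(U) = ∅ ∈ τ_X ✓.
  U = {ρ}: f^{-1}(U) = ∅ ∈ τ_X ✓.
  U = {μ, ξ}: f^{-1}(U) = {1} ∉ τ_X ✗.
  U = {μ, ξ, ρ}: f^{-1}(U) = {1} ∉ τ_X ✗.
  U = {μ, ν, ξ, ρ}: f^{-1}(U) = {0, 1} ∈ τ_X ✓.
Found U = {μ, ξ} with f^{-1}(U) = {1} not in τ_X. Therefore f is NOT continuous.


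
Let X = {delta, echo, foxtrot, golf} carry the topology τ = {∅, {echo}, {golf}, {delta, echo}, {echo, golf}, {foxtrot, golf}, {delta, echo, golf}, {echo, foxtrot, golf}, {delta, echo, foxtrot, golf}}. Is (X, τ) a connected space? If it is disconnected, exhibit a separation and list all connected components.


(X, τ) is disconnected; components = [{delta, echo}, {foxtrot, golf}].

Find clopen sets (U ∈ τ with X ∖ U ∈ τ):
  U = ∅, X ∖ U = {delta, echo, foxtrot, golf} — both open, so U is clopen.
  U = {delta, echo}, X ∖ U = {foxtrot, golf} — both open, so U is clopen.
  U = {foxtrot, golf}, X ∖ U = {delta, echo} — both open, so U is clopen.
  U = {delta, echo, foxtrot, golf}, X ∖ U = ∅ — both open, so U is clopen.
Nontrivial clopen(s) exist: e.g. {delta, echo}. So (X, τ) is disconnected.
Compute connected components by grouping points that agree on all clopens:
  component: {delta, echo}
  component: {foxtrot, golf}


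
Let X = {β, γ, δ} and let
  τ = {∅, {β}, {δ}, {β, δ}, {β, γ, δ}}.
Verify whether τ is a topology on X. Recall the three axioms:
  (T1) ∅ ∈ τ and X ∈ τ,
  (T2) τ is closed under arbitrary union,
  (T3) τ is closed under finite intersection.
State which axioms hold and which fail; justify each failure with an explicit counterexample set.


τ IS a topology on X.

Axiom (T1): ∅ ∈ τ? Yes; X ∈ τ? Yes.
Axiom (T2/T3): check pairwise unions and intersections of members of τ.
All pairwise intersections and unions checked — each lies in τ. Therefore τ satisfies (T1), (T2), (T3): it IS a topology on X.


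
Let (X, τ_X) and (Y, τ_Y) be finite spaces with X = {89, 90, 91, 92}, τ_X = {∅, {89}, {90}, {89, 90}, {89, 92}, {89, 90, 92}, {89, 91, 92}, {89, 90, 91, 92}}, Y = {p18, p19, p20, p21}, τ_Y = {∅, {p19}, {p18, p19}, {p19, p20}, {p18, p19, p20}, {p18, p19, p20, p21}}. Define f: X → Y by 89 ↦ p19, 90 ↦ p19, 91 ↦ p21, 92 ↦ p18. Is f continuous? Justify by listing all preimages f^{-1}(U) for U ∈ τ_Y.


f IS continuous.

Compute f^{-1}(U) for each U ∈ τ_Y:
  U = ∅: f^{-1}(U) = ∅ ∈ τ_X ✓.
  U = {p19}: f^{-1}(U) = {89, 90} ∈ τ_X ✓.
  U = {p18, p19}: f^{-1}(U) = {89, 90, 92} ∈ τ_X ✓.
  U = {p19, p20}: f^{-1}(U) = {89, 90} ∈ τ_X ✓.
  U = {p18, p19, p20}: f^{-1}(U) = {89, 90, 92} ∈ τ_X ✓.
  U = {p18, p19, p20, p21}: f^{-1}(U) = {89, 90, 91, 92} ∈ τ_X ✓.
Every preimage lies in τ_X, so f IS continuous.


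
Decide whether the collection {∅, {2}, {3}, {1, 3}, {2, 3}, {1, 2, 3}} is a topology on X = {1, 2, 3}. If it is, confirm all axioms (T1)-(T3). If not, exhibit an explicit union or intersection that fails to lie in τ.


τ IS a topology on X.

Axiom (T1): ∅ ∈ τ? Yes; X ∈ τ? Yes.
Axiom (T2/T3): check pairwise unions and intersections of members of τ.
All pairwise intersections and unions checked — each lies in τ. Therefore τ satisfies (T1), (T2), (T3): it IS a topology on X.


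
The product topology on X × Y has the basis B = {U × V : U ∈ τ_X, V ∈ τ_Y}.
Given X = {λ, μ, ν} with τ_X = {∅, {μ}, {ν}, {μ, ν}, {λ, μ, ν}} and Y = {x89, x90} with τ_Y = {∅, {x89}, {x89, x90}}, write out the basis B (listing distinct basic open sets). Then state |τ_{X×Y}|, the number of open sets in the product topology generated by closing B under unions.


Basis B = {∅ × ∅, {μ} × {x89}, {ν} × {x89}, {μ} × {x89, x90}, {μ, ν} × {x89}, {ν} × {x89, x90}, {λ, μ, ν} × {x89}, {μ, ν} × {x89, x90}, {λ, μ, ν} × {x89, x90}}; |τ_{X×Y}| = 14.

Enumerate products U × V with U ∈ τ_X, V ∈ τ_Y (deduplicated):
  ∅ × ∅ = {} (∅)
  {μ} × {x89} = {(μ,x89)}
  {ν} × {x89} = {(ν,x89)}
  {μ} × {x89, x90} = {(μ,x89), (μ,x90)}
  {μ, ν} × {x89} = {(μ,x89), (ν,x89)}
  {ν} × {x89, x90} = {(ν,x89), (ν,x90)}
  {λ, μ, ν} × {x89} = {(λ,x89), (μ,x89), (ν,x89)}
  {μ, ν} × {x89, x90} = {(μ,x89), (μ,x90), (ν,x89), (ν,x90)}
  {λ, μ, ν} × {x89, x90} = {(λ,x89), (λ,x90), (μ,x89), (μ,x90), (ν,x89), (ν,x90)}
These 9 distinct sets form the basis B.
Close under arbitrary unions to get τ_{X×Y}; counting gives |τ_{X×Y}| = 14.


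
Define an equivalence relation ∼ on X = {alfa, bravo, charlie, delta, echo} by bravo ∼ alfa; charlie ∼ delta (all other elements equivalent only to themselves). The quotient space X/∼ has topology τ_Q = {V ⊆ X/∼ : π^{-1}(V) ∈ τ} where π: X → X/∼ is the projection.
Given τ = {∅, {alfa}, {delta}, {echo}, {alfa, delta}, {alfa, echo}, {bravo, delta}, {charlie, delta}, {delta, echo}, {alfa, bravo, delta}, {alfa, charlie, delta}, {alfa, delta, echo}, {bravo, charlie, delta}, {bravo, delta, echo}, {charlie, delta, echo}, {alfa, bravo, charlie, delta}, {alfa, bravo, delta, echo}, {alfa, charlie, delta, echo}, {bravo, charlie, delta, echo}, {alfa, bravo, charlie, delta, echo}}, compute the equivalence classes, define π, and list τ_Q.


X/∼ = {[alfa=bravo], [charlie=delta], [echo]}; |τ_Q| = 6.

Equivalence classes: [alfa=bravo], [charlie=delta], [echo].
Quotient map π: X → X/∼ sends alfa ↦ [alfa=bravo], bravo ↦ [alfa=bravo], charlie ↦ [charlie=delta], delta ↦ [charlie=delta], echo ↦ [echo].
For each subset V ⊆ X/∼, compute π^{-1}(V) ⊆ X and check whether π^{-1}(V) ∈ τ. V is open in τ_Q iff π^{-1}(V) ∈ τ.
  V = {}: π^{-1}(V) = ∅ ∈ τ ✓.
  V = {[alfa=bravo]}: π^{-1}(V) = {alfa, bravo} ∉ τ ✗.
  V = {[charlie=delta]}: π^{-1}(V) = {charlie, delta} ∈ τ ✓.
  V = {[alfa=bravo], [charlie=delta]}: π^{-1}(V) = {alfa, bravo, charlie, delta} ∈ τ ✓.
  V = {[echo]}: π^{-1}(V) = {echo} ∈ τ ✓.
  V = {[alfa=bravo], [echo]}: π^{-1}(V) = {alfa, bravo, echo} ∉ τ ✗.
  V = {[charlie=delta], [echo]}: π^{-1}(V) = {charlie, delta, echo} ∈ τ ✓.
  V = {[alfa=bravo], [charlie=delta], [echo]}: π^{-1}(V) = {alfa, bravo, charlie, delta, echo} ∈ τ ✓.
Open sets in the quotient: τ_Q = {{}, {[charlie=delta]}, {[alfa=bravo], [charlie=delta]}, {[echo]}, {[charlie=delta], [echo]}, {[alfa=bravo], [charlie=delta], [echo]}} (6 elements).


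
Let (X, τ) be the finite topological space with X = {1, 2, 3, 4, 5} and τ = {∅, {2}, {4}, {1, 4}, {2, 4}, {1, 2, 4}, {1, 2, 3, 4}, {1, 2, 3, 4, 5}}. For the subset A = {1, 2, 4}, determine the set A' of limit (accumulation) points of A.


A' = {1, 3, 5}

For each x ∈ X, list the open sets U ∈ τ with x ∈ U, then check whether U ∩ (A ∖ {x}) ≠ ∅ for every such U.
  x = 1: opens ∋ x are {1, 4}, {1, 2, 4}, {1, 2, 3, 4}, {1, 2, 3, 4, 5}; each meets A ∖ {1}, so x IS a limit point.
  x = 2: open {2} ∋ x has {2} ∩ (A ∖ {2}) = ∅, so x is NOT a limit point.
  x = 3: opens ∋ x are {1, 2, 3, 4}, {1, 2, 3, 4, 5}; each meets A ∖ {3}, so x IS a limit point.
  x = 4: open {4} ∋ x has {4} ∩ (A ∖ {4}) = ∅, so x is NOT a limit point.
  x = 5: opens ∋ x are {1, 2, 3, 4, 5}; each meets A ∖ {5}, so x IS a limit point.
Collecting: A' = {1, 3, 5}.
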